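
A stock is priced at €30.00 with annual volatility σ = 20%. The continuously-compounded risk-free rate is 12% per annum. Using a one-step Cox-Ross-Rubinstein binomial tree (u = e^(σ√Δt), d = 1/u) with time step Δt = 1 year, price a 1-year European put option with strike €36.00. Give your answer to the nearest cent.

CRR parameters: u = e^(σ√Δt) = e^(0.2·√1) = 1.2214, d = 1/u = 0.8187
Per-period rate: rΔt = 0.12·1 = 0.12, so R = e^0.12 = 1.1275
Risk-neutral probability p = (e^0.12 − 0.8187)/(1.2214 − 0.8187) = 0.3088/0.4027 = 0.7668
Terminal stock prices: S_u = 36.64, S_d = 24.56
Terminal payoffs (K − S): max(-0.6421, 0) = 0, max(11.44, 0) = 11.44
Node 0 (S = 30): V_0 = e^(−0.12)·[0.7668·0.0000 + 0.2332·11.4381] = 2.3658

€2.37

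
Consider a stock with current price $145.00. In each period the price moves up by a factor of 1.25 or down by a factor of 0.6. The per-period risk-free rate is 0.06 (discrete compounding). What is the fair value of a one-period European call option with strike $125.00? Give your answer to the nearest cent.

Risk-neutral probability p = (1 + 0.06 − 0.6)/(1.25 − 0.6) = 0.4600/0.6500 = 0.7077
Terminal stock prices: S_u = 181.2, S_d = 87
Terminal payoffs (S − K): max(56.25, 0) = 56.25, max(-38, 0) = 0
Node 0 (S = 145): V_0 = 1/1.06·[0.7077·56.2500 + 0.2923·0.0000] = 37.5544

$37.55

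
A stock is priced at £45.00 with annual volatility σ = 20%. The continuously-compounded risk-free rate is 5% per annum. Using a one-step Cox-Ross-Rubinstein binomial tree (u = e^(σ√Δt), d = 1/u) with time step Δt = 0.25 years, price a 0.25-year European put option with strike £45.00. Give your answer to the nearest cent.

CRR parameters: u = e^(σ√Δt) = e^(0.2·√0.25) = 1.1052, d = 1/u = 0.9048
Per-period rate: rΔt = 0.05·0.25 = 0.0125, so R = e^0.0125 = 1.0126
Risk-neutral probability p = (e^0.0125 − 0.9048)/(1.1052 − 0.9048) = 0.1077/0.2003 = 0.5378
Terminal stock prices: S_u = 49.73, S_d = 40.72
Terminal payoffs (K − S): max(-4.733, 0) = 0, max(4.282, 0) = 4.282
Node 0 (S = 45): V_0 = e^(−0.0125)·[0.5378·0.0000 + 0.4622·4.2823] = 1.9547

£1.95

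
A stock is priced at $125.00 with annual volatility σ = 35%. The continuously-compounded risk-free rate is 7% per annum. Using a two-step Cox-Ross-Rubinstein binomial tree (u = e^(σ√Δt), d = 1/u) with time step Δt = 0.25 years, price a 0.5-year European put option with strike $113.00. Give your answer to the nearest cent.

CRR parameters: u = e^(σ√Δt) = e^(0.35·√0.25) = 1.1912, d = 1/u = 0.8395
Per-period rate: rΔt = 0.07·0.25 = 0.0175, so R = e^0.0175 = 1.0177
Risk-neutral probability p = (e^0.0175 − 0.8395)/(1.1912 − 0.8395) = 0.1782/0.3518 = 0.5065
Terminal stock prices: S_uu = 177.4, S_ud = 125, S_dd = 88.09
Terminal payoffs (K − S): max(-64.38, 0) = 0, max(-12, 0) = 0, max(24.91, 0) = 24.91
Node u (S = 148.9): V_u = e^(−0.0175)·[0.5065·0.0000 + 0.4935·0.0000] = 0.0000
Node d (S = 104.9): V_d = e^(−0.0175)·[0.5065·0.0000 + 0.4935·24.9140] = 12.0807
Node 0 (S = 125): V_0 = e^(−0.0175)·[0.5065·0.0000 + 0.4935·12.0807] = 5.8579

$5.86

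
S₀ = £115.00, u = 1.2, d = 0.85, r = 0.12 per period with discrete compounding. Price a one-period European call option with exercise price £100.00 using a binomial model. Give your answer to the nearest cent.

Risk-neutral probability p = (1 + 0.12 − 0.85)/(1.2 − 0.85) = 0.2700/0.3500 = 0.7714
Terminal stock prices: S_u = 138, S_d = 97.75
Terminal payoffs (S − K): max(38, 0) = 38, max(-2.25, 0) = 0
Node 0 (S = 115): V_0 = 1/1.12·[0.7714·38.0000 + 0.2286·0.0000] = 26.1735

£26.17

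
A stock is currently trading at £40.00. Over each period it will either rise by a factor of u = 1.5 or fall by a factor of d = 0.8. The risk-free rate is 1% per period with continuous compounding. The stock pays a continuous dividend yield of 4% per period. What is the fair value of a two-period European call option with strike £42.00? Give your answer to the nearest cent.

Per-period risk-free factor R = e^0.01 = 1.0101; dividend-adjusted growth = e^(0.01−0.04) = 0.9704.
Risk-neutral probability p = (0.9704 − 0.8)/(1.5 − 0.8) = 0.1704/0.7000 = 0.2435
Terminal stock prices: S_uu = 90, S_ud = 48, S_dd = 25.6
Terminal payoffs (S − K): max(48, 0) = 48, max(6, 0) = 6, max(-16.4, 0) = 0
Node u (S = 60): V_u = e^(−0.01)·[0.2435·48.0000 + 0.7565·6.0000] = 16.0653
Node d (S = 32): V_d = e^(−0.01)·[0.2435·6.0000 + 0.7565·0.0000] = 1.4464
Node 0 (S = 40): V_0 = e^(−0.01)·[0.2435·16.0653 + 0.7565·1.4464] = 4.9562

£4.96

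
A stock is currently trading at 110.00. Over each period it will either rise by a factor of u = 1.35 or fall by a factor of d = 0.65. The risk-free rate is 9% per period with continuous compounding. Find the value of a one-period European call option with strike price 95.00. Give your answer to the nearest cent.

Risk-neutral probability p = (e^0.09 − 0.65)/(1.35 − 0.65) = 0.4442/0.7000 = 0.6345
Terminal stock prices: S_u = 148.5, S_d = 71.5
Terminal payoffs (S − K): max(53.5, 0) = 53.5, max(-23.5, 0) = 0
Node 0 (S = 110): V_0 = e^(−0.09)·[0.6345·53.5000 + 0.3655·0.0000] = 31.0258

31.03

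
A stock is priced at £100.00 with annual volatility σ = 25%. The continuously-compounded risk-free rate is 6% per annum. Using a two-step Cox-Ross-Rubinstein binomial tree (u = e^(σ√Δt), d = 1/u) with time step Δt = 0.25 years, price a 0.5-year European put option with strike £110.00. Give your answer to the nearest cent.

CRR parameters: u = e^(σ√Δt) = e^(0.25·√0.25) = 1.1331, d = 1/u = 0.8825
Per-period rate: rΔt = 0.06·0.25 = 0.015, so R = e^0.015 = 1.0151
Risk-neutral probability p = (e^0.015 − 0.8825)/(1.1331 − 0.8825) = 0.1326/0.2507 = 0.5291
Terminal stock prices: S_uu = 128.4, S_ud = 100, S_dd = 77.88
Terminal payoffs (K − S): max(-18.4, 0) = 0, max(10, 0) = 10, max(32.12, 0) = 32.12
Node u (S = 113.3): V_u = e^(−0.015)·[0.5291·0.0000 + 0.4709·10.0000] = 4.6390
Node d (S = 88.25): V_d = e^(−0.015)·[0.5291·10.0000 + 0.4709·32.1199] = 20.1126
Node 0 (S = 100): V_0 = e^(−0.015)·[0.5291·4.6390 + 0.4709·20.1126] = 11.7482

£11.75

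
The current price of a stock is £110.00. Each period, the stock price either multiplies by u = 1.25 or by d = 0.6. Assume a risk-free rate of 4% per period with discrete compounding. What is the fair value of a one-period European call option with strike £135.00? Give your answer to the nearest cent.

£1.63

Risk-neutral probability p = (1 + 0.04 − 0.6)/(1.25 − 0.6) = 0.4400/0.6500 = 0.6769
Terminal stock prices: S_u = 137.5, S_d = 66
Terminal payoffs (S − K): max(2.5, 0) = 2.5, max(-69, 0) = 0
Node 0 (S = 110): V_0 = 1/1.04·[0.6769·2.5000 + 0.3231·0.0000] = 1.6272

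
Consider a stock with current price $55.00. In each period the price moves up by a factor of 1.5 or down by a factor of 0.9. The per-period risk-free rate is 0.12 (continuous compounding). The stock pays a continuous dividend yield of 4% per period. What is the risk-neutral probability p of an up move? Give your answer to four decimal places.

Per-period risk-free factor R = e^0.12 = 1.1275; dividend-adjusted growth = e^(0.12−0.04) = 1.0833.
Risk-neutral probability p = (1.0833 − 0.9)/(1.5 − 0.9) = 0.1833/0.6000 = 0.3055

p = 0.3055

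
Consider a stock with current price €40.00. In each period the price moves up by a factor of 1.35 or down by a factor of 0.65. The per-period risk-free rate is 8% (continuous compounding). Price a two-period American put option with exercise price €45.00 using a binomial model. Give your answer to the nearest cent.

€8.67

Risk-neutral probability p = (e^0.08 − 0.65)/(1.35 − 0.65) = 0.4333/0.7000 = 0.6190
Terminal stock prices: S_uu = 72.9, S_ud = 35.1, S_dd = 16.9
Terminal payoffs (K − S): max(-27.9, 0) = 0, max(9.9, 0) = 9.9, max(28.1, 0) = 28.1
Node u (S = 54): continuation = e^(−0.08)·[0.6190·0.0000 + 0.3810·9.9000] = 3.4821; exercise value = 0.0000 ≤ continuation, so V_u = 3.4821
Node d (S = 26): continuation = e^(−0.08)·[0.6190·9.9000 + 0.3810·28.1000] = 15.5402; exercise value = 19.0000 > continuation, so V_d = 19.0000 (exercise)
Node 0 (S = 40): continuation = e^(−0.08)·[0.6190·3.4821 + 0.3810·19.0000] = 8.6724; exercise value = 5.0000 ≤ continuation, so V_0 = 8.6724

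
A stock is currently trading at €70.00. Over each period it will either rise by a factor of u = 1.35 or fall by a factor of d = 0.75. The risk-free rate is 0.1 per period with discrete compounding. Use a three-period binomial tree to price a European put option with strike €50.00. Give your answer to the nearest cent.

€1.11

Risk-neutral probability p = (1 + 0.1 − 0.75)/(1.35 − 0.75) = 0.3500/0.6000 = 0.5833
Terminal stock prices: S_uuu = 172.2, S_uud = 95.68, S_udd = 53.16, S_ddd = 29.53
Terminal payoffs (K − S): max(-122.2, 0) = 0, max(-45.68, 0) = 0, max(-3.156, 0) = 0, max(20.47, 0) = 20.47
Node uu (S = 127.6): V_uu = 1/1.1·[0.5833·0.0000 + 0.4167·0.0000] = 0.0000
Node ud (S = 70.88): V_ud = 1/1.1·[0.5833·0.0000 + 0.4167·0.0000] = 0.0000
Node dd (S = 39.38): V_dd = 1/1.1·[0.5833·0.0000 + 0.4167·20.4688] = 7.7533
Node u (S = 94.5): V_u = 1/1.1·[0.5833·0.0000 + 0.4167·0.0000] = 0.0000
Node d (S = 52.5): V_d = 1/1.1·[0.5833·0.0000 + 0.4167·7.7533] = 2.9369
Node 0 (S = 70): V_0 = 1/1.1·[0.5833·0.0000 + 0.4167·2.9369] = 1.1124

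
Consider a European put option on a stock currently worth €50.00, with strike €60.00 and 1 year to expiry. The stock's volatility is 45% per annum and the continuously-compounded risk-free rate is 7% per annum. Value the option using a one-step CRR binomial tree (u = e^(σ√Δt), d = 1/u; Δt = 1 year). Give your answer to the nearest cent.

€13.97

CRR parameters: u = e^(σ√Δt) = e^(0.45·√1) = 1.5683, d = 1/u = 0.6376
Per-period rate: rΔt = 0.07·1 = 0.07, so R = e^0.07 = 1.0725
Risk-neutral probability p = (e^0.07 − 0.6376)/(1.5683 − 0.6376) = 0.4349/0.9307 = 0.4673
Terminal stock prices: S_u = 78.42, S_d = 31.88
Terminal payoffs (K − S): max(-18.42, 0) = 0, max(28.12, 0) = 28.12
Node 0 (S = 50): V_0 = e^(−0.07)·[0.4673·0.0000 + 0.5327·28.1186] = 13.9669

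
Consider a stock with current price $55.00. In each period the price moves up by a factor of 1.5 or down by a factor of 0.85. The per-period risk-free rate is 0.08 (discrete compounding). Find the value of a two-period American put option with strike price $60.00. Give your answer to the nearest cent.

$7.93

Risk-neutral probability p = (1 + 0.08 − 0.85)/(1.5 − 0.85) = 0.2300/0.6500 = 0.3538
Terminal stock prices: S_uu = 123.8, S_ud = 70.12, S_dd = 39.74
Terminal payoffs (K − S): max(-63.75, 0) = 0, max(-10.12, 0) = 0, max(20.26, 0) = 20.26
Node u (S = 82.5): continuation = 1/1.08·[0.3538·0.0000 + 0.6462·0.0000] = 0.0000; exercise value = 0.0000 ≤ continuation, so V_u = 0.0000
Node d (S = 46.75): continuation = 1/1.08·[0.3538·0.0000 + 0.6462·20.2625] = 12.1229; exercise value = 13.2500 > continuation, so V_d = 13.2500 (exercise)
Node 0 (S = 55): continuation = 1/1.08·[0.3538·0.0000 + 0.6462·13.2500] = 7.9274; exercise value = 5.0000 ≤ continuation, so V_0 = 7.9274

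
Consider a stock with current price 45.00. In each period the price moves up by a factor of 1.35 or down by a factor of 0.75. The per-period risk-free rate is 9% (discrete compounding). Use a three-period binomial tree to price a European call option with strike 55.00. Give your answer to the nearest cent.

9.93

Risk-neutral probability p = (1 + 0.09 − 0.75)/(1.35 − 0.75) = 0.3400/0.6000 = 0.5667
Terminal stock prices: S_uuu = 110.7, S_uud = 61.51, S_udd = 34.17, S_ddd = 18.98
Terminal payoffs (S − K): max(55.72, 0) = 55.72, max(6.509, 0) = 6.509, max(-20.83, 0) = 0, max(-36.02, 0) = 0
Node uu (S = 82.01): V_uu = 1/1.09·[0.5667·55.7169 + 0.4333·6.5094] = 31.5538
Node ud (S = 45.56): V_ud = 1/1.09·[0.5667·6.5094 + 0.4333·0.0000] = 3.3841
Node dd (S = 25.31): V_dd = 1/1.09·[0.5667·0.0000 + 0.4333·0.0000] = 0.0000
Node u (S = 60.75): V_u = 1/1.09·[0.5667·31.5538 + 0.4333·3.3841] = 17.7495
Node d (S = 33.75): V_d = 1/1.09·[0.5667·3.3841 + 0.4333·0.0000] = 1.7593
Node 0 (S = 45): V_0 = 1/1.09·[0.5667·17.7495 + 0.4333·1.7593] = 9.9270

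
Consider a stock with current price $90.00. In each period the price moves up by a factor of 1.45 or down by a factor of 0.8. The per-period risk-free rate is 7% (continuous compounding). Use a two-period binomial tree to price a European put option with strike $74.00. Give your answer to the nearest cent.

Risk-neutral probability p = (e^0.07 − 0.8)/(1.45 − 0.8) = 0.2725/0.6500 = 0.4192
Terminal stock prices: S_uu = 189.2, S_ud = 104.4, S_dd = 57.6
Terminal payoffs (K − S): max(-115.2, 0) = 0, max(-30.4, 0) = 0, max(16.4, 0) = 16.4
Node u (S = 130.5): V_u = e^(−0.07)·[0.4192·0.0000 + 0.5808·0.0000] = 0.0000
Node d (S = 72): V_d = e^(−0.07)·[0.4192·0.0000 + 0.5808·16.4000] = 8.8805
Node 0 (S = 90): V_0 = e^(−0.07)·[0.4192·0.0000 + 0.5808·8.8805] = 4.8087

$4.81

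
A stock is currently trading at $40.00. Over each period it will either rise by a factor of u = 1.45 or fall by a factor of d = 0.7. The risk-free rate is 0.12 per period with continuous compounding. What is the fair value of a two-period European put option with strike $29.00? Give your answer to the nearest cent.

$1.37

Risk-neutral probability p = (e^0.12 − 0.7)/(1.45 − 0.7) = 0.4275/0.7500 = 0.5700
Terminal stock prices: S_uu = 84.1, S_ud = 40.6, S_dd = 19.6
Terminal payoffs (K − S): max(-55.1, 0) = 0, max(-11.6, 0) = 0, max(9.4, 0) = 9.4
Node u (S = 58): V_u = e^(−0.12)·[0.5700·0.0000 + 0.4300·0.0000] = 0.0000
Node d (S = 28): V_d = e^(−0.12)·[0.5700·0.0000 + 0.4300·9.4000] = 3.5850
Node 0 (S = 40): V_0 = e^(−0.12)·[0.5700·0.0000 + 0.4300·3.5850] = 1.3672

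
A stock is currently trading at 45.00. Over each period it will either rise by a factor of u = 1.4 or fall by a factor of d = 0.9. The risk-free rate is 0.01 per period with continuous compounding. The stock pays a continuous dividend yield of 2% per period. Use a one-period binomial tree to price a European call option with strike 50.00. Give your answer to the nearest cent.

Per-period risk-free factor R = e^0.01 = 1.0101; dividend-adjusted growth = e^(0.01−0.02) = 0.9900.
Risk-neutral probability p = (0.9900 − 0.9)/(1.4 − 0.9) = 0.0900/0.5000 = 0.1801
Terminal stock prices: S_u = 63, S_d = 40.5
Terminal payoffs (S − K): max(13, 0) = 13, max(-9.5, 0) = 0
Node 0 (S = 45): V_0 = e^(−0.01)·[0.1801·13.0000 + 0.8199·0.0000] = 2.3180

2.32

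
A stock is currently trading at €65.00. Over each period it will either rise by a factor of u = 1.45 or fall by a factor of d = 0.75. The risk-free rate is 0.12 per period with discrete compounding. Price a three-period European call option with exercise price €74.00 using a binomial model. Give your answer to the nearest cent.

€21.07

Risk-neutral probability p = (1 + 0.12 − 0.75)/(1.45 − 0.75) = 0.3700/0.7000 = 0.5286
Terminal stock prices: S_uuu = 198.2, S_uud = 102.5, S_udd = 53.02, S_ddd = 27.42
Terminal payoffs (S − K): max(124.2, 0) = 124.2, max(28.5, 0) = 28.5, max(-20.98, 0) = 0, max(-46.58, 0) = 0
Node uu (S = 136.7): V_uu = 1/1.12·[0.5286·124.1606 + 0.4714·28.4969] = 70.5911
Node ud (S = 70.69): V_ud = 1/1.12·[0.5286·28.4969 + 0.4714·0.0000] = 13.4488
Node dd (S = 36.56): V_dd = 1/1.12·[0.5286·0.0000 + 0.4714·0.0000] = 0.0000
Node u (S = 94.25): V_u = 1/1.12·[0.5286·70.5911 + 0.4714·13.4488] = 38.9755
Node d (S = 48.75): V_d = 1/1.12·[0.5286·13.4488 + 0.4714·0.0000] = 6.3470
Node 0 (S = 65): V_0 = 1/1.12·[0.5286·38.9755 + 0.4714·6.3470] = 21.0656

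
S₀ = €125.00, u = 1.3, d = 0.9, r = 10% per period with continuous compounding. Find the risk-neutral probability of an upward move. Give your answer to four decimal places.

Risk-neutral probability p = (e^0.1 − 0.9)/(1.3 − 0.9) = 0.2052/0.4000 = 0.5129

p = 0.5129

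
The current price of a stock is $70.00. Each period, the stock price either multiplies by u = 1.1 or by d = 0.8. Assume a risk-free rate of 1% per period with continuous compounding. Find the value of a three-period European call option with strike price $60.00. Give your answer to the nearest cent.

Risk-neutral probability p = (e^0.01 − 0.8)/(1.1 − 0.8) = 0.2101/0.3000 = 0.7002
Terminal stock prices: S_uuu = 93.17, S_uud = 67.76, S_udd = 49.28, S_ddd = 35.84
Terminal payoffs (S − K): max(33.17, 0) = 33.17, max(7.76, 0) = 7.76, max(-10.72, 0) = 0, max(-24.16, 0) = 0
Node uu (S = 84.7): V_uu = e^(−0.01)·[0.7002·33.1700 + 0.2998·7.7600] = 25.2970
Node ud (S = 61.6): V_ud = e^(−0.01)·[0.7002·7.7600 + 0.2998·0.0000] = 5.3792
Node dd (S = 44.8): V_dd = e^(−0.01)·[0.7002·0.0000 + 0.2998·0.0000] = 0.0000
Node u (S = 77): V_u = e^(−0.01)·[0.7002·25.2970 + 0.2998·5.3792] = 19.1327
Node d (S = 56): V_d = e^(−0.01)·[0.7002·5.3792 + 0.2998·0.0000] = 3.7289
Node 0 (S = 70): V_0 = e^(−0.01)·[0.7002·19.1327 + 0.2998·3.7289] = 14.3697

$14.37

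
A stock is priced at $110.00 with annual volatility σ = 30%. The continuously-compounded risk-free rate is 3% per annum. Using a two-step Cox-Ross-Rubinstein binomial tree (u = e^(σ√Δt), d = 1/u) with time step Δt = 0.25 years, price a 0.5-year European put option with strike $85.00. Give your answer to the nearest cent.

$0.91

CRR parameters: u = e^(σ√Δt) = e^(0.3·√0.25) = 1.1618, d = 1/u = 0.8607
Per-period rate: rΔt = 0.03·0.25 = 0.0075, so R = e^0.0075 = 1.0075
Risk-neutral probability p = (e^0.0075 − 0.8607)/(1.1618 − 0.8607) = 0.1468/0.3011 = 0.4876
Terminal stock prices: S_uu = 148.5, S_ud = 110, S_dd = 81.49
Terminal payoffs (K − S): max(-63.48, 0) = 0, max(-25, 0) = 0, max(3.51, 0) = 3.51
Node u (S = 127.8): V_u = e^(−0.0075)·[0.4876·0.0000 + 0.5124·0.0000] = 0.0000
Node d (S = 94.68): V_d = e^(−0.0075)·[0.4876·0.0000 + 0.5124·3.5100] = 1.7852
Node 0 (S = 110): V_0 = e^(−0.0075)·[0.4876·0.0000 + 0.5124·1.7852] = 0.9079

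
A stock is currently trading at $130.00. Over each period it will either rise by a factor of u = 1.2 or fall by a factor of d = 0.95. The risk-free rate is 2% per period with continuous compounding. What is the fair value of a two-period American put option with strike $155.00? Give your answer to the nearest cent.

Risk-neutral probability p = (e^0.02 − 0.95)/(1.2 − 0.95) = 0.0702/0.2500 = 0.2808
Terminal stock prices: S_uu = 187.2, S_ud = 148.2, S_dd = 117.3
Terminal payoffs (K − S): max(-32.2, 0) = 0, max(6.8, 0) = 6.8, max(37.67, 0) = 37.67
Node u (S = 156): continuation = e^(−0.02)·[0.2808·0.0000 + 0.7192·6.8000] = 4.7937; exercise value = 0.0000 ≤ continuation, so V_u = 4.7937
Node d (S = 123.5): continuation = e^(−0.02)·[0.2808·6.8000 + 0.7192·37.6750] = 28.4308; exercise value = 31.5000 > continuation, so V_d = 31.5000 (exercise)
Node 0 (S = 130): continuation = e^(−0.02)·[0.2808·4.7937 + 0.7192·31.5000] = 23.5255; exercise value = 25.0000 > continuation, so V_0 = 25.0000 (exercise)

$25.00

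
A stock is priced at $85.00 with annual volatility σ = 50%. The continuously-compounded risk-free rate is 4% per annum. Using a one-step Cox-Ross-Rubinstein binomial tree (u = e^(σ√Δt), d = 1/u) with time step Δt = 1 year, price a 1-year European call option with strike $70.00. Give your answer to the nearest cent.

CRR parameters: u = e^(σ√Δt) = e^(0.5·√1) = 1.6487, d = 1/u = 0.6065
Per-period rate: rΔt = 0.04·1 = 0.04, so R = e^0.04 = 1.0408
Risk-neutral probability p = (e^0.04 − 0.6065)/(1.6487 − 0.6065) = 0.4343/1.0422 = 0.4167
Terminal stock prices: S_u = 140.1, S_d = 51.56
Terminal payoffs (S − K): max(70.14, 0) = 70.14, max(-18.44, 0) = 0
Node 0 (S = 85): V_0 = e^(−0.04)·[0.4167·70.1413 + 0.5833·0.0000] = 28.0818

$28.08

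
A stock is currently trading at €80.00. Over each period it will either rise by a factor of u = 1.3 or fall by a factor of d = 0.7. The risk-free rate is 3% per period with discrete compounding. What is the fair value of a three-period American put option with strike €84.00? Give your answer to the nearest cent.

€15.60

Risk-neutral probability p = (1 + 0.03 − 0.7)/(1.3 − 0.7) = 0.3300/0.6000 = 0.5500
Terminal stock prices: S_uuu = 175.8, S_uud = 94.64, S_udd = 50.96, S_ddd = 27.44
Terminal payoffs (K − S): max(-91.76, 0) = 0, max(-10.64, 0) = 0, max(33.04, 0) = 33.04, max(56.56, 0) = 56.56
Node uu (S = 135.2): continuation = 1/1.03·[0.5500·0.0000 + 0.4500·0.0000] = 0.0000; exercise value = 0.0000 ≤ continuation, so V_uu = 0.0000
Node ud (S = 72.8): continuation = 1/1.03·[0.5500·0.0000 + 0.4500·33.0400] = 14.4350; exercise value = 11.2000 ≤ continuation, so V_ud = 14.4350
Node dd (S = 39.2): continuation = 1/1.03·[0.5500·33.0400 + 0.4500·56.5600] = 42.3534; exercise value = 44.8000 > continuation, so V_dd = 44.8000 (exercise)
Node u (S = 104): continuation = 1/1.03·[0.5500·0.0000 + 0.4500·14.4350] = 6.3065; exercise value = 0.0000 ≤ continuation, so V_u = 6.3065
Node d (S = 56): continuation = 1/1.03·[0.5500·14.4350 + 0.4500·44.8000] = 27.2808; exercise value = 28.0000 > continuation, so V_d = 28.0000 (exercise)
Node 0 (S = 80): continuation = 1/1.03·[0.5500·6.3065 + 0.4500·28.0000] = 15.6006; exercise value = 4.0000 ≤ continuation, so V_0 = 15.6006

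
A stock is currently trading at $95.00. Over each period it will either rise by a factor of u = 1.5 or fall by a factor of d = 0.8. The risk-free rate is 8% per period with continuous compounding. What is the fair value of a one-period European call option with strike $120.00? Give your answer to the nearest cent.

Risk-neutral probability p = (e^0.08 − 0.8)/(1.5 − 0.8) = 0.2833/0.7000 = 0.4047
Terminal stock prices: S_u = 142.5, S_d = 76
Terminal payoffs (S − K): max(22.5, 0) = 22.5, max(-44, 0) = 0
Node 0 (S = 95): V_0 = e^(−0.08)·[0.4047·22.5000 + 0.5953·0.0000] = 8.4056

$8.41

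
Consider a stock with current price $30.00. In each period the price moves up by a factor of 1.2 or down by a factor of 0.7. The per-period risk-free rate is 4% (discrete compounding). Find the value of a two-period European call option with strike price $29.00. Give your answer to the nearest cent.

Risk-neutral probability p = (1 + 0.04 − 0.7)/(1.2 − 0.7) = 0.3400/0.5000 = 0.6800
Terminal stock prices: S_uu = 43.2, S_ud = 25.2, S_dd = 14.7
Terminal payoffs (S − K): max(14.2, 0) = 14.2, max(-3.8, 0) = 0, max(-14.3, 0) = 0
Node u (S = 36): V_u = 1/1.04·[0.6800·14.2000 + 0.3200·0.0000] = 9.2846
Node d (S = 21): V_d = 1/1.04·[0.6800·0.0000 + 0.3200·0.0000] = 0.0000
Node 0 (S = 30): V_0 = 1/1.04·[0.6800·9.2846 + 0.3200·0.0000] = 6.0707

$6.07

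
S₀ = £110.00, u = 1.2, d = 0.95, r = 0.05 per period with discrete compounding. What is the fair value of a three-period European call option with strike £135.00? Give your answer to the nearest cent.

£6.90

Risk-neutral probability p = (1 + 0.05 − 0.95)/(1.2 − 0.95) = 0.1000/0.2500 = 0.4000
Terminal stock prices: S_uuu = 190.1, S_uud = 150.5, S_udd = 119.1, S_ddd = 94.31
Terminal payoffs (S − K): max(55.08, 0) = 55.08, max(15.48, 0) = 15.48, max(-15.87, 0) = 0, max(-40.69, 0) = 0
Node uu (S = 158.4): V_uu = 1/1.05·[0.4000·55.0800 + 0.6000·15.4800] = 29.8286
Node ud (S = 125.4): V_ud = 1/1.05·[0.4000·15.4800 + 0.6000·0.0000] = 5.8971
Node dd (S = 99.27): V_dd = 1/1.05·[0.4000·0.0000 + 0.6000·0.0000] = 0.0000
Node u (S = 132): V_u = 1/1.05·[0.4000·29.8286 + 0.6000·5.8971] = 14.7331
Node d (S = 104.5): V_d = 1/1.05·[0.4000·5.8971 + 0.6000·0.0000] = 2.2465
Node 0 (S = 110): V_0 = 1/1.05·[0.4000·14.7331 + 0.6000·2.2465] = 6.8963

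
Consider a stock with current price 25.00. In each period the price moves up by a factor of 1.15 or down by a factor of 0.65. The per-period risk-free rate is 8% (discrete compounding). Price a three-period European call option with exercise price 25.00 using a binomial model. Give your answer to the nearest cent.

Risk-neutral probability p = (1 + 0.08 − 0.65)/(1.15 − 0.65) = 0.4300/0.5000 = 0.8600
Terminal stock prices: S_uuu = 38.02, S_uud = 21.49, S_udd = 12.15, S_ddd = 6.866
Terminal payoffs (S − K): max(13.02, 0) = 13.02, max(-3.509, 0) = 0, max(-12.85, 0) = 0, max(-18.13, 0) = 0
Node uu (S = 33.06): V_uu = 1/1.08·[0.8600·13.0219 + 0.1400·0.0000] = 10.3693
Node ud (S = 18.69): V_ud = 1/1.08·[0.8600·0.0000 + 0.1400·0.0000] = 0.0000
Node dd (S = 10.56): V_dd = 1/1.08·[0.8600·0.0000 + 0.1400·0.0000] = 0.0000
Node u (S = 28.75): V_u = 1/1.08·[0.8600·10.3693 + 0.1400·0.0000] = 8.2570
Node d (S = 16.25): V_d = 1/1.08·[0.8600·0.0000 + 0.1400·0.0000] = 0.0000
Node 0 (S = 25): V_0 = 1/1.08·[0.8600·8.2570 + 0.1400·0.0000] = 6.5750

6.58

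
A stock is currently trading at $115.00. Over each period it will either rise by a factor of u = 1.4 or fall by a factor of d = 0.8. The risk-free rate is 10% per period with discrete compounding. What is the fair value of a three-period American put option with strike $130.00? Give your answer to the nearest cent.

Risk-neutral probability p = (1 + 0.1 − 0.8)/(1.4 − 0.8) = 0.3000/0.6000 = 0.5000
Terminal stock prices: S_uuu = 315.6, S_uud = 180.3, S_udd = 103, S_ddd = 58.88
Terminal payoffs (K − S): max(-185.6, 0) = 0, max(-50.32, 0) = 0, max(26.96, 0) = 26.96, max(71.12, 0) = 71.12
Node uu (S = 225.4): continuation = 1/1.1·[0.5000·0.0000 + 0.5000·0.0000] = 0.0000; exercise value = 0.0000 ≤ continuation, so V_uu = 0.0000
Node ud (S = 128.8): continuation = 1/1.1·[0.5000·0.0000 + 0.5000·26.9600] = 12.2545; exercise value = 1.2000 ≤ continuation, so V_ud = 12.2545
Node dd (S = 73.6): continuation = 1/1.1·[0.5000·26.9600 + 0.5000·71.1200] = 44.5818; exercise value = 56.4000 > continuation, so V_dd = 56.4000 (exercise)
Node u (S = 161): continuation = 1/1.1·[0.5000·0.0000 + 0.5000·12.2545] = 5.5702; exercise value = 0.0000 ≤ continuation, so V_u = 5.5702
Node d (S = 92): continuation = 1/1.1·[0.5000·12.2545 + 0.5000·56.4000] = 31.2066; exercise value = 38.0000 > continuation, so V_d = 38.0000 (exercise)
Node 0 (S = 115): continuation = 1/1.1·[0.5000·5.5702 + 0.5000·38.0000] = 19.8047; exercise value = 15.0000 ≤ continuation, so V_0 = 19.8047

$19.80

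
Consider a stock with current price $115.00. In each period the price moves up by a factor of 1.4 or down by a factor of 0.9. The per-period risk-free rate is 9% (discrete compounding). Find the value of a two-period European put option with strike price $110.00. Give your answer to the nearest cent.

$5.45

Risk-neutral probability p = (1 + 0.09 − 0.9)/(1.4 − 0.9) = 0.1900/0.5000 = 0.3800
Terminal stock prices: S_uu = 225.4, S_ud = 144.9, S_dd = 93.15
Terminal payoffs (K − S): max(-115.4, 0) = 0, max(-34.9, 0) = 0, max(16.85, 0) = 16.85
Node u (S = 161): V_u = 1/1.09·[0.3800·0.0000 + 0.6200·0.0000] = 0.0000
Node d (S = 103.5): V_d = 1/1.09·[0.3800·0.0000 + 0.6200·16.8500] = 9.5844
Node 0 (S = 115): V_0 = 1/1.09·[0.3800·0.0000 + 0.6200·9.5844] = 5.4517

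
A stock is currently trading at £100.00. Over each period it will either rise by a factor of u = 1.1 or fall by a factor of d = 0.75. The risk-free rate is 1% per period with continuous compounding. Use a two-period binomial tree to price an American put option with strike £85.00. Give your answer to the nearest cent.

Risk-neutral probability p = (e^0.01 − 0.75)/(1.1 − 0.75) = 0.2601/0.3500 = 0.7430
Terminal stock prices: S_uu = 121, S_ud = 82.5, S_dd = 56.25
Terminal payoffs (K − S): max(-36, 0) = 0, max(2.5, 0) = 2.5, max(28.75, 0) = 28.75
Node u (S = 110): continuation = e^(−0.01)·[0.7430·0.0000 + 0.2570·2.5000] = 0.6361; exercise value = 0.0000 ≤ continuation, so V_u = 0.6361
Node d (S = 75): continuation = e^(−0.01)·[0.7430·2.5000 + 0.2570·28.7500] = 9.1542; exercise value = 10.0000 > continuation, so V_d = 10.0000 (exercise)
Node 0 (S = 100): continuation = e^(−0.01)·[0.7430·0.6361 + 0.2570·10.0000] = 3.0123; exercise value = 0.0000 ≤ continuation, so V_0 = 3.0123

£3.01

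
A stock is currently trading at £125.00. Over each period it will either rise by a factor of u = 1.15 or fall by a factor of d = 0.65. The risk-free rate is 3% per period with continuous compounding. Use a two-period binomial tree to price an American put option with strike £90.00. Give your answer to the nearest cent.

Risk-neutral probability p = (e^0.03 − 0.65)/(1.15 − 0.65) = 0.3805/0.5000 = 0.7609
Terminal stock prices: S_uu = 165.3, S_ud = 93.44, S_dd = 52.81
Terminal payoffs (K − S): max(-75.31, 0) = 0, max(-3.438, 0) = 0, max(37.19, 0) = 37.19
Node u (S = 143.8): continuation = e^(−0.03)·[0.7609·0.0000 + 0.2391·0.0000] = 0.0000; exercise value = 0.0000 ≤ continuation, so V_u = 0.0000
Node d (S = 81.25): continuation = e^(−0.03)·[0.7609·0.0000 + 0.2391·37.1875] = 8.6284; exercise value = 8.7500 > continuation, so V_d = 8.7500 (exercise)
Node 0 (S = 125): continuation = e^(−0.03)·[0.7609·0.0000 + 0.2391·8.7500] = 2.0302; exercise value = 0.0000 ≤ continuation, so V_0 = 2.0302

£2.03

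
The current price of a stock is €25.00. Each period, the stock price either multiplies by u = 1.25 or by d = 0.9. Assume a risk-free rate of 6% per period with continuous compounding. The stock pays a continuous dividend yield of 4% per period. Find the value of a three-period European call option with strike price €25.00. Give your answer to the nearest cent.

Per-period risk-free factor R = e^0.06 = 1.0618; dividend-adjusted growth = e^(0.06−0.04) = 1.0202.
Risk-neutral probability p = (1.0202 − 0.9)/(1.25 − 0.9) = 0.1202/0.3500 = 0.3434
Terminal stock prices: S_uuu = 48.83, S_uud = 35.16, S_udd = 25.31, S_ddd = 18.23
Terminal payoffs (S − K): max(23.83, 0) = 23.83, max(10.16, 0) = 10.16, max(0.3125, 0) = 0.3125, max(-6.775, 0) = 0
Node uu (S = 39.06): V_uu = e^(−0.06)·[0.3434·23.8281 + 0.6566·10.1562] = 13.9867
Node ud (S = 28.12): V_ud = e^(−0.06)·[0.3434·10.1562 + 0.6566·0.3125] = 3.4781
Node dd (S = 20.25): V_dd = e^(−0.06)·[0.3434·0.3125 + 0.6566·0.0000] = 0.1011
Node u (S = 31.25): V_u = e^(−0.06)·[0.3434·13.9867 + 0.6566·3.4781] = 6.6744
Node d (S = 22.5): V_d = e^(−0.06)·[0.3434·3.4781 + 0.6566·0.1011] = 1.1874
Node 0 (S = 25): V_0 = e^(−0.06)·[0.3434·6.6744 + 0.6566·1.1874] = 2.8929

€2.89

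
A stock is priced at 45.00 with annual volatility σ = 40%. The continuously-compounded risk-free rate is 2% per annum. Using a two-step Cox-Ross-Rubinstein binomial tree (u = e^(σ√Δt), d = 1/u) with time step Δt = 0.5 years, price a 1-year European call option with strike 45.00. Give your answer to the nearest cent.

6.71

CRR parameters: u = e^(σ√Δt) = e^(0.4·√0.5) = 1.3269, d = 1/u = 0.7536
Per-period rate: rΔt = 0.02·0.5 = 0.01, so R = e^0.01 = 1.0101
Risk-neutral probability p = (e^0.01 − 0.7536)/(1.3269 − 0.7536) = 0.2564/0.5733 = 0.4473
Terminal stock prices: S_uu = 79.23, S_ud = 45, S_dd = 25.56
Terminal payoffs (S − K): max(34.23, 0) = 34.23, max(0, 0) = 0, max(-19.44, 0) = 0
Node u (S = 59.71): V_u = e^(−0.01)·[0.4473·34.2294 + 0.5527·0.0000] = 15.1581
Node d (S = 33.91): V_d = e^(−0.01)·[0.4473·0.0000 + 0.5527·0.0000] = 0.0000
Node 0 (S = 45): V_0 = e^(−0.01)·[0.4473·15.1581 + 0.5527·0.0000] = 6.7126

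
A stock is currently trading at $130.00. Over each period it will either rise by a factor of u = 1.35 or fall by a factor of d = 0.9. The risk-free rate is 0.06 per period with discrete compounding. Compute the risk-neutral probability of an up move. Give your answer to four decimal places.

Risk-neutral probability p = (1 + 0.06 − 0.9)/(1.35 − 0.9) = 0.1600/0.4500 = 0.3556

p = 0.3556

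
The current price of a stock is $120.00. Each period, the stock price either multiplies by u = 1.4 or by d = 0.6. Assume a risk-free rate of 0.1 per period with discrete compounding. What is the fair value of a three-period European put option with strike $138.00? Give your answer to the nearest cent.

$19.80

Risk-neutral probability p = (1 + 0.1 − 0.6)/(1.4 − 0.6) = 0.5000/0.8000 = 0.6250
Terminal stock prices: S_uuu = 329.3, S_uud = 141.1, S_udd = 60.48, S_ddd = 25.92
Terminal payoffs (K − S): max(-191.3, 0) = 0, max(-3.12, 0) = 0, max(77.52, 0) = 77.52, max(112.1, 0) = 112.1
Node uu (S = 235.2): V_uu = 1/1.1·[0.6250·0.0000 + 0.3750·0.0000] = 0.0000
Node ud (S = 100.8): V_ud = 1/1.1·[0.6250·0.0000 + 0.3750·77.5200] = 26.4273
Node dd (S = 43.2): V_dd = 1/1.1·[0.6250·77.5200 + 0.3750·112.0800] = 82.2545
Node u (S = 168): V_u = 1/1.1·[0.6250·0.0000 + 0.3750·26.4273] = 9.0093
Node d (S = 72): V_d = 1/1.1·[0.6250·26.4273 + 0.3750·82.2545] = 43.0568
Node 0 (S = 120): V_0 = 1/1.1·[0.6250·9.0093 + 0.3750·43.0568] = 19.7974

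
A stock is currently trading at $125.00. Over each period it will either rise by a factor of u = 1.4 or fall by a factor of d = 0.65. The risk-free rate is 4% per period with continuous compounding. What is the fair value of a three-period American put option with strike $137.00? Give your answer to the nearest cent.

Risk-neutral probability p = (e^0.04 − 0.65)/(1.4 − 0.65) = 0.3908/0.7500 = 0.5211
Terminal stock prices: S_uuu = 343, S_uud = 159.2, S_udd = 73.94, S_ddd = 34.33
Terminal payoffs (K − S): max(-206, 0) = 0, max(-22.25, 0) = 0, max(63.06, 0) = 63.06, max(102.7, 0) = 102.7
Node uu (S = 245): continuation = e^(−0.04)·[0.5211·0.0000 + 0.4789·0.0000] = 0.0000; exercise value = 0.0000 ≤ continuation, so V_uu = 0.0000
Node ud (S = 113.8): continuation = e^(−0.04)·[0.5211·0.0000 + 0.4789·63.0625] = 29.0176; exercise value = 23.2500 ≤ continuation, so V_ud = 29.0176
Node dd (S = 52.81): continuation = e^(−0.04)·[0.5211·63.0625 + 0.4789·102.6719] = 78.8157; exercise value = 84.1875 > continuation, so V_dd = 84.1875 (exercise)
Node u (S = 175): continuation = e^(−0.04)·[0.5211·0.0000 + 0.4789·29.0176] = 13.3522; exercise value = 0.0000 ≤ continuation, so V_u = 13.3522
Node d (S = 81.25): continuation = e^(−0.04)·[0.5211·29.0176 + 0.4789·84.1875] = 53.2657; exercise value = 55.7500 > continuation, so V_d = 55.7500 (exercise)
Node 0 (S = 125): continuation = e^(−0.04)·[0.5211·13.3522 + 0.4789·55.7500] = 32.3376; exercise value = 12.0000 ≤ continuation, so V_0 = 32.3376

$32.34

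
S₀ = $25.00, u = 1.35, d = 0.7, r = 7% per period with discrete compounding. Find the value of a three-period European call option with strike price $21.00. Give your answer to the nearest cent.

$9.82

Risk-neutral probability p = (1 + 0.07 − 0.7)/(1.35 − 0.7) = 0.3700/0.6500 = 0.5692
Terminal stock prices: S_uuu = 61.51, S_uud = 31.89, S_udd = 16.54, S_ddd = 8.575
Terminal payoffs (S − K): max(40.51, 0) = 40.51, max(10.89, 0) = 10.89, max(-4.463, 0) = 0, max(-12.43, 0) = 0
Node uu (S = 45.56): V_uu = 1/1.07·[0.5692·40.5094 + 0.4308·10.8938] = 25.9363
Node ud (S = 23.62): V_ud = 1/1.07·[0.5692·10.8938 + 0.4308·0.0000] = 5.7954
Node dd (S = 12.25): V_dd = 1/1.07·[0.5692·0.0000 + 0.4308·0.0000] = 0.0000
Node u (S = 33.75): V_u = 1/1.07·[0.5692·25.9363 + 0.4308·5.7954] = 16.1311
Node d (S = 17.5): V_d = 1/1.07·[0.5692·5.7954 + 0.4308·0.0000] = 3.0831
Node 0 (S = 25): V_0 = 1/1.07·[0.5692·16.1311 + 0.4308·3.0831] = 9.8228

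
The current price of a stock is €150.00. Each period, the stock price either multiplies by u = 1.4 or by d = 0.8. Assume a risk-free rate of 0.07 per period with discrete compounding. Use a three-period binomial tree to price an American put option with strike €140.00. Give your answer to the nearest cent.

Risk-neutral probability p = (1 + 0.07 − 0.8)/(1.4 − 0.8) = 0.2700/0.6000 = 0.4500
Terminal stock prices: S_uuu = 411.6, S_uud = 235.2, S_udd = 134.4, S_ddd = 76.8
Terminal payoffs (K − S): max(-271.6, 0) = 0, max(-95.2, 0) = 0, max(5.6, 0) = 5.6, max(63.2, 0) = 63.2
Node uu (S = 294): continuation = 1/1.07·[0.4500·0.0000 + 0.5500·0.0000] = 0.0000; exercise value = 0.0000 ≤ continuation, so V_uu = 0.0000
Node ud (S = 168): continuation = 1/1.07·[0.4500·0.0000 + 0.5500·5.6000] = 2.8785; exercise value = 0.0000 ≤ continuation, so V_ud = 2.8785
Node dd (S = 96): continuation = 1/1.07·[0.4500·5.6000 + 0.5500·63.2000] = 34.8411; exercise value = 44.0000 > continuation, so V_dd = 44.0000 (exercise)
Node u (S = 210): continuation = 1/1.07·[0.4500·0.0000 + 0.5500·2.8785] = 1.4796; exercise value = 0.0000 ≤ continuation, so V_u = 1.4796
Node d (S = 120): continuation = 1/1.07·[0.4500·2.8785 + 0.5500·44.0000] = 23.8274; exercise value = 20.0000 ≤ continuation, so V_d = 23.8274
Node 0 (S = 150): continuation = 1/1.07·[0.4500·1.4796 + 0.5500·23.8274] = 12.8700; exercise value = 0.0000 ≤ continuation, so V_0 = 12.8700

€12.87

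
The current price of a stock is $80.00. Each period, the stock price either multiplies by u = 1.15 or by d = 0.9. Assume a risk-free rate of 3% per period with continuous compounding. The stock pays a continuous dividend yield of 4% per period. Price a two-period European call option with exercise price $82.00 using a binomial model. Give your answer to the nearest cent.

$3.26

Per-period risk-free factor R = e^0.03 = 1.0305; dividend-adjusted growth = e^(0.03−0.04) = 0.9900.
Risk-neutral probability p = (0.9900 − 0.9)/(1.15 − 0.9) = 0.0900/0.2500 = 0.3602
Terminal stock prices: S_uu = 105.8, S_ud = 82.8, S_dd = 64.8
Terminal payoffs (S − K): max(23.8, 0) = 23.8, max(0.8, 0) = 0.8, max(-17.2, 0) = 0
Node u (S = 92): V_u = e^(−0.03)·[0.3602·23.8000 + 0.6398·0.8000] = 8.8161
Node d (S = 72): V_d = e^(−0.03)·[0.3602·0.8000 + 0.6398·0.0000] = 0.2796
Node 0 (S = 80): V_0 = e^(−0.03)·[0.3602·8.8161 + 0.6398·0.2796] = 3.2553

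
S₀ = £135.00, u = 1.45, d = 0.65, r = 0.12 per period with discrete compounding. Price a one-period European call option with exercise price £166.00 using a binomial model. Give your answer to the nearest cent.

Risk-neutral probability p = (1 + 0.12 − 0.65)/(1.45 − 0.65) = 0.4700/0.8000 = 0.5875
Terminal stock prices: S_u = 195.8, S_d = 87.75
Terminal payoffs (S − K): max(29.75, 0) = 29.75, max(-78.25, 0) = 0
Node 0 (S = 135): V_0 = 1/1.12·[0.5875·29.7500 + 0.4125·0.0000] = 15.6055

£15.61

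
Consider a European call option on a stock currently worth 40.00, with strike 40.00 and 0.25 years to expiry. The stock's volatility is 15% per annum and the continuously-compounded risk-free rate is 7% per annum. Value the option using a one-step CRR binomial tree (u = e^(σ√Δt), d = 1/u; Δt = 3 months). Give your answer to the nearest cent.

1.83

CRR parameters: u = e^(σ√Δt) = e^(0.15·√0.25) = 1.0779, d = 1/u = 0.9277
Per-period rate: rΔt = 0.07·0.25 = 0.0175, so R = e^0.0175 = 1.0177
Risk-neutral probability p = (e^0.0175 − 0.9277)/(1.0779 − 0.9277) = 0.0899/0.1501 = 0.5988
Terminal stock prices: S_u = 43.12, S_d = 37.11
Terminal payoffs (S − K): max(3.115, 0) = 3.115, max(-2.89, 0) = 0
Node 0 (S = 40): V_0 = e^(−0.0175)·[0.5988·3.1154 + 0.4012·0.0000] = 1.8332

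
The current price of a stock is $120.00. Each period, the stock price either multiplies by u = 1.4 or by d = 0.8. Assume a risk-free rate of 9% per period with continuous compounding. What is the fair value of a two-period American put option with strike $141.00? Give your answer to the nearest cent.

Risk-neutral probability p = (e^0.09 − 0.8)/(1.4 − 0.8) = 0.2942/0.6000 = 0.4903
Terminal stock prices: S_uu = 235.2, S_ud = 134.4, S_dd = 76.8
Terminal payoffs (K − S): max(-94.2, 0) = 0, max(6.6, 0) = 6.6, max(64.2, 0) = 64.2
Node u (S = 168): continuation = e^(−0.09)·[0.4903·0.0000 + 0.5097·6.6000] = 3.0745; exercise value = 0.0000 ≤ continuation, so V_u = 3.0745
Node d (S = 96): continuation = e^(−0.09)·[0.4903·6.6000 + 0.5097·64.2000] = 32.8643; exercise value = 45.0000 > continuation, so V_d = 45.0000 (exercise)
Node 0 (S = 120): continuation = e^(−0.09)·[0.4903·3.0745 + 0.5097·45.0000] = 22.3405; exercise value = 21.0000 ≤ continuation, so V_0 = 22.3405

$22.34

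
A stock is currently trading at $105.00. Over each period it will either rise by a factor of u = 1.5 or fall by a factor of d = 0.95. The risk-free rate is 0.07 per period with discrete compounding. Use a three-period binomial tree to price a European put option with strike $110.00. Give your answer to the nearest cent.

$7.79

Risk-neutral probability p = (1 + 0.07 − 0.95)/(1.5 − 0.95) = 0.1200/0.5500 = 0.2182
Terminal stock prices: S_uuu = 354.4, S_uud = 224.4, S_udd = 142.1, S_ddd = 90.02
Terminal payoffs (K − S): max(-244.4, 0) = 0, max(-114.4, 0) = 0, max(-32.14, 0) = 0, max(19.98, 0) = 19.98
Node uu (S = 236.2): V_uu = 1/1.07·[0.2182·0.0000 + 0.7818·0.0000] = 0.0000
Node ud (S = 149.6): V_ud = 1/1.07·[0.2182·0.0000 + 0.7818·0.0000] = 0.0000
Node dd (S = 94.76): V_dd = 1/1.07·[0.2182·0.0000 + 0.7818·19.9756] = 14.5956
Node u (S = 157.5): V_u = 1/1.07·[0.2182·0.0000 + 0.7818·0.0000] = 0.0000
Node d (S = 99.75): V_d = 1/1.07·[0.2182·0.0000 + 0.7818·14.5956] = 10.6646
Node 0 (S = 105): V_0 = 1/1.07·[0.2182·0.0000 + 0.7818·10.6646] = 7.7923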